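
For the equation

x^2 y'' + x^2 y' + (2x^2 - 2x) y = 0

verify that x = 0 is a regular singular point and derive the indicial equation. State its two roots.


Divide by x^2 to reach normal form y'' + P_1(x) y' + P_2(x) y = 0 with P_1(x) = 1 and P_2(x) = 2 - 2/x.
x = 0 is a singular point because the y-coefficient 2 - 2/x has a pole at x = 0.
It is a regular singular point because x P_1(x) = p(x) = x and x^2 P_2(x) = q(x) = 2x^2 - 2x are polynomials, hence analytic at x = 0.
p(0) = 0,  q(0) = 0.
Indicial equation: r(r-1) + p(0) r + q(0) = 0, i.e. r^2 + (p(0) - 1) r + q(0) = 0, i.e. r^2 - 1 r = 0.
Discriminant: (-1)^2 - 4(0) = 1, so r = (1 ± 1)/2.
Solving: r_1 = 1, r_2 = 0.

indicial: r^2 - 1 r = 0; roots r_1 = 1, r_2 = 0


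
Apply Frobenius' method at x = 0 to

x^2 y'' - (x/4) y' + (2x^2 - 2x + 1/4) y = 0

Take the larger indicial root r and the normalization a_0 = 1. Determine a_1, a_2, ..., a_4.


Write in Frobenius form y'' + (p(x)/x) y' + (q(x)/x^2) y = 0:
  p(x) = -1/4,  q(x) = 2x^2 - 2x + 1/4.
Indicial equation: r(r-1) + (-1/4) r + (1/4) = 0 -> roots r_1 = 1, r_2 = 1/4.
Take r = r_1 = 1. Let y(x) = x^r sum_{n>=0} a_n x^n with a_0 = 1.
Substitute y = x^r sum a_n x^n and match x^{r+n}. The recurrence is
  D(n) a_n - 2 a_{n-1} + 2 a_{n-2} = 0,  where D(n) = (r+n)(r+n-1) + (-1/4)(r+n) + (1/4).
  a_n = [2 a_{n-1} - 2 a_{n-2}] / D(n).
Since the indicial polynomial factors as (r - r_1)(r - r_2), D(n) = (r_1 + n - r_1)(r_1 + n - r_2) = n(n + 3/4).
Evaluating step by step (a_0 = 1):
  n = 1: D(1) = 1(1 + 3/4) = 7/4; numerator = 2(1) = 2; a_1 = (2)/(7/4) = 8/7
  n = 2: D(2) = 2(2 + 3/4) = 11/2; numerator = 2(8/7) - 2(1) = 2/7; a_2 = (2/7)/(11/2) = 4/77
  n = 3: D(3) = 3(3 + 3/4) = 45/4; numerator = 2(4/77) - 2(8/7) = -24/11; a_3 = (-24/11)/(45/4) = -32/165
  n = 4: D(4) = 4(4 + 3/4) = 19; numerator = 2(-32/165) - 2(4/77) = -568/1155; a_4 = (-568/1155)/(19) = -568/21945

r = 1; a_0 = 1; a_1 = 8/7; a_2 = 4/77; a_3 = -32/165; a_4 = -568/21945


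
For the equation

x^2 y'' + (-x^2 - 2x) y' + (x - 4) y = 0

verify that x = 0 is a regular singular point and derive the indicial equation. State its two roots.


Divide by x^2 to reach normal form y'' + P_1(x) y' + P_2(x) y = 0 with P_1(x) = -1 - 2/x and P_2(x) = 1/x - 4/x^2.
x = 0 is a singular point because the y'-coefficient -1 - 2/x has a pole at x = 0 and the y-coefficient 1/x - 4/x^2 has a pole at x = 0.
It is a regular singular point because x P_1(x) = p(x) = -x - 2 and x^2 P_2(x) = q(x) = x - 4 are polynomials, hence analytic at x = 0.
p(0) = -2,  q(0) = -4.
Indicial equation: r(r-1) + p(0) r + q(0) = 0, i.e. r^2 + (p(0) - 1) r + q(0) = 0, i.e. r^2 - 3 r - 4 = 0.
Discriminant: (-3)^2 - 4(-4) = 25, so r = (3 ± 5)/2.
Solving: r_1 = 4, r_2 = -1.

indicial: r^2 - 3 r - 4 = 0; roots r_1 = 4, r_2 = -1


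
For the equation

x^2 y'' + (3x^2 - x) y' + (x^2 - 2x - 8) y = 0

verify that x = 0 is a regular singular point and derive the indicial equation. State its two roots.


Divide by x^2 to reach normal form y'' + P_1(x) y' + P_2(x) y = 0 with P_1(x) = 3 - 1/x and P_2(x) = 1 - 2/x - 8/x^2.
x = 0 is a singular point because the y'-coefficient 3 - 1/x has a pole at x = 0 and the y-coefficient 1 - 2/x - 8/x^2 has a pole at x = 0.
It is a regular singular point because x P_1(x) = p(x) = 3x - 1 and x^2 P_2(x) = q(x) = x^2 - 2x - 8 are polynomials, hence analytic at x = 0.
p(0) = -1,  q(0) = -8.
Indicial equation: r(r-1) + p(0) r + q(0) = 0, i.e. r^2 + (p(0) - 1) r + q(0) = 0, i.e. r^2 - 2 r - 8 = 0.
Discriminant: (-2)^2 - 4(-8) = 36, so r = (2 ± 6)/2.
Solving: r_1 = 4, r_2 = -2.

indicial: r^2 - 2 r - 8 = 0; roots r_1 = 4, r_2 = -2


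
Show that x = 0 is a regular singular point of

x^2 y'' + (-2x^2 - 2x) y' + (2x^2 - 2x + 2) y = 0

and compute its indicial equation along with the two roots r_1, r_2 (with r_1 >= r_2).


Divide by x^2 to reach normal form y'' + P_1(x) y' + P_2(x) y = 0 with P_1(x) = -2 - 2/x and P_2(x) = 2 - 2/x + 2/x^2.
x = 0 is a singular point because the y'-coefficient -2 - 2/x has a pole at x = 0 and the y-coefficient 2 - 2/x + 2/x^2 has a pole at x = 0.
It is a regular singular point because x P_1(x) = p(x) = -2x - 2 and x^2 P_2(x) = q(x) = 2x^2 - 2x + 2 are polynomials, hence analytic at x = 0.
p(0) = -2,  q(0) = 2.
Indicial equation: r(r-1) + p(0) r + q(0) = 0, i.e. r^2 + (p(0) - 1) r + q(0) = 0, i.e. r^2 - 3 r + 2 = 0.
Discriminant: (-3)^2 - 4(2) = 1, so r = (3 ± 1)/2.
Solving: r_1 = 2, r_2 = 1.

indicial: r^2 - 3 r + 2 = 0; roots r_1 = 2, r_2 = 1


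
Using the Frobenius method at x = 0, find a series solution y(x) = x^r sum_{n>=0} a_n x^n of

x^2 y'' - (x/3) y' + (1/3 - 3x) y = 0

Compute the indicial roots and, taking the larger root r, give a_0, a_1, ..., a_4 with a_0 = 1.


Write in Frobenius form y'' + (p(x)/x) y' + (q(x)/x^2) y = 0:
  p(x) = -1/3,  q(x) = 1/3 - 3x.
Indicial equation: r(r-1) + (-1/3) r + (1/3) = 0 -> roots r_1 = 1, r_2 = 1/3.
Take r = r_1 = 1. Let y(x) = x^r sum_{n>=0} a_n x^n with a_0 = 1.
Substitute y = x^r sum a_n x^n and match x^{r+n}. The recurrence is
  D(n) a_n - 3 a_{n-1} = 0,  where D(n) = (r+n)(r+n-1) + (-1/3)(r+n) + (1/3).
  a_n = 3 / D(n) * a_{n-1}.
Since the indicial polynomial factors as (r - r_1)(r - r_2), D(n) = (r_1 + n - r_1)(r_1 + n - r_2) = n(n + 2/3).
Evaluating step by step (a_0 = 1):
  n = 1: D(1) = 1(1 + 2/3) = 5/3; numerator = 3(1) = 3; a_1 = (3)/(5/3) = 9/5
  n = 2: D(2) = 2(2 + 2/3) = 16/3; numerator = 3(9/5) = 27/5; a_2 = (27/5)/(16/3) = 81/80
  n = 3: D(3) = 3(3 + 2/3) = 11; numerator = 3(81/80) = 243/80; a_3 = (243/80)/(11) = 243/880
  n = 4: D(4) = 4(4 + 2/3) = 56/3; numerator = 3(243/880) = 729/880; a_4 = (729/880)/(56/3) = 2187/49280

r = 1; a_0 = 1; a_1 = 9/5; a_2 = 81/80; a_3 = 243/880; a_4 = 2187/49280


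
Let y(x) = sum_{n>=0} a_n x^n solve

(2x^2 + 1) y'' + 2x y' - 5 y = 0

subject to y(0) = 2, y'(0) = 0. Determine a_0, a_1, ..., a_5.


Ansatz: y(x) = sum_{n>=0} a_n x^n, so y'(x) = sum_{n>=1} n a_n x^(n-1) and y''(x) = sum_{n>=2} n(n-1) a_n x^(n-2).
Substitute into P(x) y'' + Q(x) y' + R(x) y = 0 with P(x) = 2x^2 + 1, Q(x) = 2x, R(x) = -5, and match powers of x.
Initial conditions: a_0 = 2, a_1 = 0.
Setting the coefficient of each power of x to zero and solving order by order (substituting the coefficients already found):
  x^0: 2 a_2 - 5 a_0 = 0  ->  2 a_2 = 5 a_0 = 10  ->  a_2 = 5
  x^1: 6 a_3 - 3 a_1 = 0  ->  6 a_3 = 3 a_1 = 0  ->  a_3 = 0
  x^2: 12 a_4 + 3 a_2 = 0  ->  12 a_4 = -3 a_2 = -15  ->  a_4 = -5/4
  x^3: 20 a_5 + 13 a_3 = 0  ->  20 a_5 = -13 a_3 = 0  ->  a_5 = 0
Truncated series: y(x) = 2 + 5 x^2 - (5/4) x^4 + O(x^6).

a_0 = 2; a_1 = 0; a_2 = 5; a_3 = 0; a_4 = -5/4; a_5 = 0


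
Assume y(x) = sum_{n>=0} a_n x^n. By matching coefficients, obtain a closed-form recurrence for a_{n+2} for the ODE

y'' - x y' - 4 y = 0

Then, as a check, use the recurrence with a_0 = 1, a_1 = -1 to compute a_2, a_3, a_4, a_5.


Substitute y = sum_n a_n x^n.
y''(x) has coefficient (n+2)(n+1) a_{n+2} at x^n;
-x y'(x) has coefficient -n a_n at x^n (shift);
-4 y(x) has coefficient -4 a_n at x^n.
Matching x^n: (n+2)(n+1) a_{n+2} + (-n - 4) a_n = 0.
Thus a_{n+2} = (n + 4) / ((n+1)(n+2)) * a_n.

Check with a_0 = 1, a_1 = -1 (apply the recurrence for n = 0, 1, 2, 3): a_0 = 1, a_1 = -1, a_2 = 2, a_3 = -5/6, a_4 = 1, a_5 = -7/24.

a_(n+2) = (n + 4) / ((n+1)(n+2)) * a_n; check: a_0 = 1, a_1 = -1, a_2 = 2, a_3 = -5/6, a_4 = 1, a_5 = -7/24


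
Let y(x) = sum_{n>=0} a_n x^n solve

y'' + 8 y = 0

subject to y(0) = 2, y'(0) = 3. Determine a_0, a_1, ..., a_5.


Ansatz: y(x) = sum_{n>=0} a_n x^n, so y'(x) = sum_{n>=1} n a_n x^(n-1) and y''(x) = sum_{n>=2} n(n-1) a_n x^(n-2).
Substitute into P(x) y'' + Q(x) y' + R(x) y = 0 with P(x) = 1, Q(x) = 0, R(x) = 8, and match powers of x.
Initial conditions: a_0 = 2, a_1 = 3.
Setting the coefficient of each power of x to zero and solving order by order (substituting the coefficients already found):
  x^0: 2 a_2 + 8 a_0 = 0  ->  2 a_2 = -8 a_0 = -16  ->  a_2 = -8
  x^1: 6 a_3 + 8 a_1 = 0  ->  6 a_3 = -8 a_1 = -24  ->  a_3 = -4
  x^2: 12 a_4 + 8 a_2 = 0  ->  12 a_4 = -8 a_2 = 64  ->  a_4 = 16/3
  x^3: 20 a_5 + 8 a_3 = 0  ->  20 a_5 = -8 a_3 = 32  ->  a_5 = 8/5
Truncated series: y(x) = 2 + 3 x - 8 x^2 - 4 x^3 + (16/3) x^4 + (8/5) x^5 + O(x^6).

a_0 = 2; a_1 = 3; a_2 = -8; a_3 = -4; a_4 = 16/3; a_5 = 8/5


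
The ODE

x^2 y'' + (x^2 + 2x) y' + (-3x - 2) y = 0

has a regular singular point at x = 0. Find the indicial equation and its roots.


Divide by x^2 to reach normal form y'' + P_1(x) y' + P_2(x) y = 0 with P_1(x) = 1 + 2/x and P_2(x) = -3/x - 2/x^2.
x = 0 is a singular point because the y'-coefficient 1 + 2/x has a pole at x = 0 and the y-coefficient -3/x - 2/x^2 has a pole at x = 0.
It is a regular singular point because x P_1(x) = p(x) = x + 2 and x^2 P_2(x) = q(x) = -3x - 2 are polynomials, hence analytic at x = 0.
p(0) = 2,  q(0) = -2.
Indicial equation: r(r-1) + p(0) r + q(0) = 0, i.e. r^2 + (p(0) - 1) r + q(0) = 0, i.e. r^2 + 1 r - 2 = 0.
Discriminant: (1)^2 - 4(-2) = 9, so r = (-1 ± 3)/2.
Solving: r_1 = 1, r_2 = -2.

indicial: r^2 + 1 r - 2 = 0; roots r_1 = 1, r_2 = -2


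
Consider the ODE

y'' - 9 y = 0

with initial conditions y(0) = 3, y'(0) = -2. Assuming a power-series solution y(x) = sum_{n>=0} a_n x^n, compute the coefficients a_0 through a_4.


Ansatz: y(x) = sum_{n>=0} a_n x^n, so y'(x) = sum_{n>=1} n a_n x^(n-1) and y''(x) = sum_{n>=2} n(n-1) a_n x^(n-2).
Substitute into P(x) y'' + Q(x) y' + R(x) y = 0 with P(x) = 1, Q(x) = 0, R(x) = -9, and match powers of x.
Initial conditions: a_0 = 3, a_1 = -2.
Setting the coefficient of each power of x to zero and solving order by order (substituting the coefficients already found):
  x^0: 2 a_2 - 9 a_0 = 0  ->  2 a_2 = 9 a_0 = 27  ->  a_2 = 27/2
  x^1: 6 a_3 - 9 a_1 = 0  ->  6 a_3 = 9 a_1 = -18  ->  a_3 = -3
  x^2: 12 a_4 - 9 a_2 = 0  ->  12 a_4 = 9 a_2 = 243/2  ->  a_4 = 81/8
Truncated series: y(x) = 3 - 2 x + (27/2) x^2 - 3 x^3 + (81/8) x^4 + O(x^5).

a_0 = 3; a_1 = -2; a_2 = 27/2; a_3 = -3; a_4 = 81/8


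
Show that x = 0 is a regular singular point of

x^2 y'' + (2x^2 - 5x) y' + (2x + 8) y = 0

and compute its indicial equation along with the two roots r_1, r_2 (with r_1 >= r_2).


Divide by x^2 to reach normal form y'' + P_1(x) y' + P_2(x) y = 0 with P_1(x) = 2 - 5/x and P_2(x) = 2/x + 8/x^2.
x = 0 is a singular point because the y'-coefficient 2 - 5/x has a pole at x = 0 and the y-coefficient 2/x + 8/x^2 has a pole at x = 0.
It is a regular singular point because x P_1(x) = p(x) = 2x - 5 and x^2 P_2(x) = q(x) = 2x + 8 are polynomials, hence analytic at x = 0.
p(0) = -5,  q(0) = 8.
Indicial equation: r(r-1) + p(0) r + q(0) = 0, i.e. r^2 + (p(0) - 1) r + q(0) = 0, i.e. r^2 - 6 r + 8 = 0.
Discriminant: (-6)^2 - 4(8) = 4, so r = (6 ± 2)/2.
Solving: r_1 = 4, r_2 = 2.

indicial: r^2 - 6 r + 8 = 0; roots r_1 = 4, r_2 = 2


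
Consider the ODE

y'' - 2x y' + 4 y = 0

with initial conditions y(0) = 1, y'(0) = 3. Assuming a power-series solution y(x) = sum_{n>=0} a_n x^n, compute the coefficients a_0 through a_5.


Ansatz: y(x) = sum_{n>=0} a_n x^n, so y'(x) = sum_{n>=1} n a_n x^(n-1) and y''(x) = sum_{n>=2} n(n-1) a_n x^(n-2).
Substitute into P(x) y'' + Q(x) y' + R(x) y = 0 with P(x) = 1, Q(x) = -2x, R(x) = 4, and match powers of x.
Initial conditions: a_0 = 1, a_1 = 3.
Setting the coefficient of each power of x to zero and solving order by order (substituting the coefficients already found):
  x^0: 2 a_2 + 4 a_0 = 0  ->  2 a_2 = -4 a_0 = -4  ->  a_2 = -2
  x^1: 6 a_3 + 2 a_1 = 0  ->  6 a_3 = -2 a_1 = -6  ->  a_3 = -1
  x^2: 12 a_4 = 0  ->  a_4 = 0
  x^3: 20 a_5 - 2 a_3 = 0  ->  20 a_5 = 2 a_3 = -2  ->  a_5 = -1/10
Truncated series: y(x) = 1 + 3 x - 2 x^2 - x^3 - (1/10) x^5 + O(x^6).

a_0 = 1; a_1 = 3; a_2 = -2; a_3 = -1; a_4 = 0; a_5 = -1/10


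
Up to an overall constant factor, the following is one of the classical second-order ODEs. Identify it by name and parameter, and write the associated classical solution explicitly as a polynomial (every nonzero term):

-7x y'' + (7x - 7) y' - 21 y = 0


All three coefficients share the factor -7; dividing through by -7 gives  x y'' + (1 - x) y' + 3 y = 0.
This matches the Laguerre equation x y'' + (1 - x) y' + n y = 0 with n = 3; the polynomial solution is L_3(x).
With y = sum_k a_k x^k, matching x^k gives (k+1)k a_{k+1} + (k+1) a_{k+1} - k a_k + n a_k = 0, i.e. (k+1)^2 a_{k+1} = (k - n) a_k = (k - 3) a_k. The right side vanishes at k = 3, so the series terminates at degree 3.
Standard normalization L_n(0) = 1 gives a_0 = 1. Work upward with a_{k+1} = (k - 3) a_k / (k+1)^2:
  a_1 = (0 - 3)(1) / 1^2 = -3/1 = -3
  a_2 = (1 - 3)(-3) / 2^2 = 6/4 = 3/2
  a_3 = (2 - 3)(3/2) / 3^2 = (-3/2)/9 = -1/6
Hence L_3(x) = -x^3/6 + 3 x^2/2 - 3 x + 1.

L_3(x); series = -x^3/6 + 3 x^2/2 - 3 x + 1


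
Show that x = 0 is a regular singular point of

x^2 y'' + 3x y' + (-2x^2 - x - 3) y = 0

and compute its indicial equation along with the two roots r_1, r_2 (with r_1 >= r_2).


Divide by x^2 to reach normal form y'' + P_1(x) y' + P_2(x) y = 0 with P_1(x) = 3/x and P_2(x) = -2 - 1/x - 3/x^2.
x = 0 is a singular point because the y'-coefficient 3/x has a pole at x = 0 and the y-coefficient -2 - 1/x - 3/x^2 has a pole at x = 0.
It is a regular singular point because x P_1(x) = p(x) = 3 and x^2 P_2(x) = q(x) = -2x^2 - x - 3 are polynomials, hence analytic at x = 0.
p(0) = 3,  q(0) = -3.
Indicial equation: r(r-1) + p(0) r + q(0) = 0, i.e. r^2 + (p(0) - 1) r + q(0) = 0, i.e. r^2 + 2 r - 3 = 0.
Discriminant: (2)^2 - 4(-3) = 16, so r = (-2 ± 4)/2.
Solving: r_1 = 1, r_2 = -3.

indicial: r^2 + 2 r - 3 = 0; roots r_1 = 1, r_2 = -3


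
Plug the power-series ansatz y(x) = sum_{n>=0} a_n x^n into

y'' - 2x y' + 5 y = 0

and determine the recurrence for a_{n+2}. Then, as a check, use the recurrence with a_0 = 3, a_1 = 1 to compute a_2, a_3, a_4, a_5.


Substitute y = sum_n a_n x^n.
y''(x) has coefficient (n+2)(n+1) a_{n+2} at x^n;
-2 x y'(x) has coefficient -2 n a_n at x^n (shift);
5 y(x) has coefficient 5 a_n at x^n.
Matching x^n: (n+2)(n+1) a_{n+2} + (-2n + 5) a_n = 0.
Thus a_{n+2} = (2n - 5) / ((n+1)(n+2)) * a_n.

Check with a_0 = 3, a_1 = 1 (apply the recurrence for n = 0, 1, 2, 3): a_0 = 3, a_1 = 1, a_2 = -15/2, a_3 = -1/2, a_4 = 5/8, a_5 = -1/40.

a_(n+2) = (2n - 5) / ((n+1)(n+2)) * a_n; check: a_0 = 3, a_1 = 1, a_2 = -15/2, a_3 = -1/2, a_4 = 5/8, a_5 = -1/40


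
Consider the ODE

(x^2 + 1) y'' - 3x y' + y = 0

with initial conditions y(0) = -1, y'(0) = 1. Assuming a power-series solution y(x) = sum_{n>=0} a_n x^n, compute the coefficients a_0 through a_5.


Ansatz: y(x) = sum_{n>=0} a_n x^n, so y'(x) = sum_{n>=1} n a_n x^(n-1) and y''(x) = sum_{n>=2} n(n-1) a_n x^(n-2).
Substitute into P(x) y'' + Q(x) y' + R(x) y = 0 with P(x) = x^2 + 1, Q(x) = -3x, R(x) = 1, and match powers of x.
Initial conditions: a_0 = -1, a_1 = 1.
Setting the coefficient of each power of x to zero and solving order by order (substituting the coefficients already found):
  x^0: 2 a_2 + a_0 = 0  ->  2 a_2 = -a_0 = 1  ->  a_2 = 1/2
  x^1: 6 a_3 - 2 a_1 = 0  ->  6 a_3 = 2 a_1 = 2  ->  a_3 = 1/3
  x^2: 12 a_4 - 3 a_2 = 0  ->  12 a_4 = 3 a_2 = 3/2  ->  a_4 = 1/8
  x^3: 20 a_5 - 2 a_3 = 0  ->  20 a_5 = 2 a_3 = 2/3  ->  a_5 = 1/30
Truncated series: y(x) = -1 + x + (1/2) x^2 + (1/3) x^3 + (1/8) x^4 + (1/30) x^5 + O(x^6).

a_0 = -1; a_1 = 1; a_2 = 1/2; a_3 = 1/3; a_4 = 1/8; a_5 = 1/30


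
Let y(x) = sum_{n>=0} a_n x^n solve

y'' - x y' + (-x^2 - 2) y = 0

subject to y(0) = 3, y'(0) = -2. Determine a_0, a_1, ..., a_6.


Ansatz: y(x) = sum_{n>=0} a_n x^n, so y'(x) = sum_{n>=1} n a_n x^(n-1) and y''(x) = sum_{n>=2} n(n-1) a_n x^(n-2).
Substitute into P(x) y'' + Q(x) y' + R(x) y = 0 with P(x) = 1, Q(x) = -x, R(x) = -x^2 - 2, and match powers of x.
Initial conditions: a_0 = 3, a_1 = -2.
Setting the coefficient of each power of x to zero and solving order by order (substituting the coefficients already found):
  x^0: 2 a_2 - 2 a_0 = 0  ->  2 a_2 = 2 a_0 = 6  ->  a_2 = 3
  x^1: 6 a_3 - 3 a_1 = 0  ->  6 a_3 = 3 a_1 = -6  ->  a_3 = -1
  x^2: 12 a_4 - 4 a_2 - a_0 = 0  ->  12 a_4 = 4 a_2 + a_0 = 15  ->  a_4 = 5/4
  x^3: 20 a_5 - 5 a_3 - a_1 = 0  ->  20 a_5 = 5 a_3 + a_1 = -7  ->  a_5 = -7/20
  x^4: 30 a_6 - 6 a_4 - a_2 = 0  ->  30 a_6 = 6 a_4 + a_2 = 21/2  ->  a_6 = 7/20
Truncated series: y(x) = 3 - 2 x + 3 x^2 - x^3 + (5/4) x^4 - (7/20) x^5 + (7/20) x^6 + O(x^7).

a_0 = 3; a_1 = -2; a_2 = 3; a_3 = -1; a_4 = 5/4; a_5 = -7/20; a_6 = 7/20


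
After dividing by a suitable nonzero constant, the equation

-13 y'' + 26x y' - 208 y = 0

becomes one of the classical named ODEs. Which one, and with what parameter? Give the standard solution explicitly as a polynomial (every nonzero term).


All three coefficients share the factor -13; dividing through by -13 gives  y'' - 2x y' + 16 y = 0.
This matches the Hermite equation y'' - 2x y' + 2n y = 0 with 2n = 16, so n = 8; the polynomial solution is H_8(x).
With y = sum_k a_k x^k, matching x^k gives (k+2)(k+1) a_{k+2} = 2(k - n) a_k = 2(k - 8) a_k. The right side vanishes at k = 8, so the series with the parity of 8 terminates at degree 8.
Standard normalization: leading coefficient of H_n is 2^n, so a_8 = 2^8 = 256. Work downward with a_k = (k+1)(k+2) a_{k+2} / (2(k - n)):
  a_6 = (7)(8)(256) / (2(6 - 8)) = 14336/(-4) = -3584
  a_4 = (5)(6)(-3584) / (2(4 - 8)) = -107520/(-8) = 13440
  a_2 = (3)(4)(13440) / (2(2 - 8)) = 161280/(-12) = -13440
  a_0 = (1)(2)(-13440) / (2(0 - 8)) = -26880/(-16) = 1680
Hence H_8(x) = 256 x^8 - 3584 x^6 + 13440 x^4 - 13440 x^2 + 1680.

H_8(x); series = 256 x^8 - 3584 x^6 + 13440 x^4 - 13440 x^2 + 1680


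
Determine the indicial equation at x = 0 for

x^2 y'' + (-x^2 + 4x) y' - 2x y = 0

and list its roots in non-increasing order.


Divide by x^2 to reach normal form y'' + P_1(x) y' + P_2(x) y = 0 with P_1(x) = -1 + 4/x and P_2(x) = -2/x.
x = 0 is a singular point because the y'-coefficient -1 + 4/x has a pole at x = 0 and the y-coefficient -2/x has a pole at x = 0.
It is a regular singular point because x P_1(x) = p(x) = 4 - x and x^2 P_2(x) = q(x) = -2x are polynomials, hence analytic at x = 0.
p(0) = 4,  q(0) = 0.
Indicial equation: r(r-1) + p(0) r + q(0) = 0, i.e. r^2 + (p(0) - 1) r + q(0) = 0, i.e. r^2 + 3 r = 0.
Discriminant: (3)^2 - 4(0) = 9, so r = (-3 ± 3)/2.
Solving: r_1 = 0, r_2 = -3.

indicial: r^2 + 3 r = 0; roots r_1 = 0, r_2 = -3


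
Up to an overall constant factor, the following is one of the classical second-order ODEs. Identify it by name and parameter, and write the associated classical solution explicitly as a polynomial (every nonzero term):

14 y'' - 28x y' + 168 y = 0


All three coefficients share the factor 14; dividing through by 14 gives  y'' - 2x y' + 12 y = 0.
This matches the Hermite equation y'' - 2x y' + 2n y = 0 with 2n = 12, so n = 6; the polynomial solution is H_6(x).
With y = sum_k a_k x^k, matching x^k gives (k+2)(k+1) a_{k+2} = 2(k - n) a_k = 2(k - 6) a_k. The right side vanishes at k = 6, so the series with the parity of 6 terminates at degree 6.
Standard normalization: leading coefficient of H_n is 2^n, so a_6 = 2^6 = 64. Work downward with a_k = (k+1)(k+2) a_{k+2} / (2(k - n)):
  a_4 = (5)(6)(64) / (2(4 - 6)) = 1920/(-4) = -480
  a_2 = (3)(4)(-480) / (2(2 - 6)) = -5760/(-8) = 720
  a_0 = (1)(2)(720) / (2(0 - 6)) = 1440/(-12) = -120
Hence H_6(x) = 64 x^6 - 480 x^4 + 720 x^2 - 120.

H_6(x); series = 64 x^6 - 480 x^4 + 720 x^2 - 120


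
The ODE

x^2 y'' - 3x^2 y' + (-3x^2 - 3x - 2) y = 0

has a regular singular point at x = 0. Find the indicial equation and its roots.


Divide by x^2 to reach normal form y'' + P_1(x) y' + P_2(x) y = 0 with P_1(x) = -3 and P_2(x) = -3 - 3/x - 2/x^2.
x = 0 is a singular point because the y-coefficient -3 - 3/x - 2/x^2 has a pole at x = 0.
It is a regular singular point because x P_1(x) = p(x) = -3x and x^2 P_2(x) = q(x) = -3x^2 - 3x - 2 are polynomials, hence analytic at x = 0.
p(0) = 0,  q(0) = -2.
Indicial equation: r(r-1) + p(0) r + q(0) = 0, i.e. r^2 + (p(0) - 1) r + q(0) = 0, i.e. r^2 - 1 r - 2 = 0.
Discriminant: (-1)^2 - 4(-2) = 9, so r = (1 ± 3)/2.
Solving: r_1 = 2, r_2 = -1.

indicial: r^2 - 1 r - 2 = 0; roots r_1 = 2, r_2 = -1


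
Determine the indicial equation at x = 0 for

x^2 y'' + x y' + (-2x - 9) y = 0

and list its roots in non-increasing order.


Divide by x^2 to reach normal form y'' + P_1(x) y' + P_2(x) y = 0 with P_1(x) = 1/x and P_2(x) = -2/x - 9/x^2.
x = 0 is a singular point because the y'-coefficient 1/x has a pole at x = 0 and the y-coefficient -2/x - 9/x^2 has a pole at x = 0.
It is a regular singular point because x P_1(x) = p(x) = 1 and x^2 P_2(x) = q(x) = -2x - 9 are polynomials, hence analytic at x = 0.
p(0) = 1,  q(0) = -9.
Indicial equation: r(r-1) + p(0) r + q(0) = 0, i.e. r^2 + (p(0) - 1) r + q(0) = 0, i.e. r^2 - 9 = 0.
Discriminant: (0)^2 - 4(-9) = 36, so r = (0 ± 6)/2.
Solving: r_1 = 3, r_2 = -3.

indicial: r^2 - 9 = 0; roots r_1 = 3, r_2 = -3


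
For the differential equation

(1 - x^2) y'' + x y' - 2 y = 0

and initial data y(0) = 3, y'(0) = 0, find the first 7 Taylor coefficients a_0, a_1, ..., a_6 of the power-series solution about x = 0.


Ansatz: y(x) = sum_{n>=0} a_n x^n, so y'(x) = sum_{n>=1} n a_n x^(n-1) and y''(x) = sum_{n>=2} n(n-1) a_n x^(n-2).
Substitute into P(x) y'' + Q(x) y' + R(x) y = 0 with P(x) = 1 - x^2, Q(x) = x, R(x) = -2, and match powers of x.
Initial conditions: a_0 = 3, a_1 = 0.
Setting the coefficient of each power of x to zero and solving order by order (substituting the coefficients already found):
  x^0: 2 a_2 - 2 a_0 = 0  ->  2 a_2 = 2 a_0 = 6  ->  a_2 = 3
  x^1: 6 a_3 - a_1 = 0  ->  6 a_3 = a_1 = 0  ->  a_3 = 0
  x^2: 12 a_4 - 2 a_2 = 0  ->  12 a_4 = 2 a_2 = 6  ->  a_4 = 1/2
  x^3: 20 a_5 - 5 a_3 = 0  ->  20 a_5 = 5 a_3 = 0  ->  a_5 = 0
  x^4: 30 a_6 - 10 a_4 = 0  ->  30 a_6 = 10 a_4 = 5  ->  a_6 = 1/6
Truncated series: y(x) = 3 + 3 x^2 + (1/2) x^4 + (1/6) x^6 + O(x^7).

a_0 = 3; a_1 = 0; a_2 = 3; a_3 = 0; a_4 = 1/2; a_5 = 0; a_6 = 1/6


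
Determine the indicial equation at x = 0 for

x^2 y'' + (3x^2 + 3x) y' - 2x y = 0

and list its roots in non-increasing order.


Divide by x^2 to reach normal form y'' + P_1(x) y' + P_2(x) y = 0 with P_1(x) = 3 + 3/x and P_2(x) = -2/x.
x = 0 is a singular point because the y'-coefficient 3 + 3/x has a pole at x = 0 and the y-coefficient -2/x has a pole at x = 0.
It is a regular singular point because x P_1(x) = p(x) = 3x + 3 and x^2 P_2(x) = q(x) = -2x are polynomials, hence analytic at x = 0.
p(0) = 3,  q(0) = 0.
Indicial equation: r(r-1) + p(0) r + q(0) = 0, i.e. r^2 + (p(0) - 1) r + q(0) = 0, i.e. r^2 + 2 r = 0.
Discriminant: (2)^2 - 4(0) = 4, so r = (-2 ± 2)/2.
Solving: r_1 = 0, r_2 = -2.

indicial: r^2 + 2 r = 0; roots r_1 = 0, r_2 = -2


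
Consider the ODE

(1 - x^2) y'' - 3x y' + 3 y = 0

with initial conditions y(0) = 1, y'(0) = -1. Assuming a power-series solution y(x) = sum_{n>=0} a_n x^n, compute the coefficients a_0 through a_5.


Ansatz: y(x) = sum_{n>=0} a_n x^n, so y'(x) = sum_{n>=1} n a_n x^(n-1) and y''(x) = sum_{n>=2} n(n-1) a_n x^(n-2).
Substitute into P(x) y'' + Q(x) y' + R(x) y = 0 with P(x) = 1 - x^2, Q(x) = -3x, R(x) = 3, and match powers of x.
Initial conditions: a_0 = 1, a_1 = -1.
Setting the coefficient of each power of x to zero and solving order by order (substituting the coefficients already found):
  x^0: 2 a_2 + 3 a_0 = 0  ->  2 a_2 = -3 a_0 = -3  ->  a_2 = -3/2
  x^1: 6 a_3 = 0  ->  a_3 = 0
  x^2: 12 a_4 - 5 a_2 = 0  ->  12 a_4 = 5 a_2 = -15/2  ->  a_4 = -5/8
  x^3: 20 a_5 - 12 a_3 = 0  ->  20 a_5 = 12 a_3 = 0  ->  a_5 = 0
Truncated series: y(x) = 1 - x - (3/2) x^2 - (5/8) x^4 + O(x^6).

a_0 = 1; a_1 = -1; a_2 = -3/2; a_3 = 0; a_4 = -5/8; a_5 = 0


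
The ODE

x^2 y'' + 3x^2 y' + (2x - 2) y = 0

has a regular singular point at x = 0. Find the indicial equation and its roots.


Divide by x^2 to reach normal form y'' + P_1(x) y' + P_2(x) y = 0 with P_1(x) = 3 and P_2(x) = 2/x - 2/x^2.
x = 0 is a singular point because the y-coefficient 2/x - 2/x^2 has a pole at x = 0.
It is a regular singular point because x P_1(x) = p(x) = 3x and x^2 P_2(x) = q(x) = 2x - 2 are polynomials, hence analytic at x = 0.
p(0) = 0,  q(0) = -2.
Indicial equation: r(r-1) + p(0) r + q(0) = 0, i.e. r^2 + (p(0) - 1) r + q(0) = 0, i.e. r^2 - 1 r - 2 = 0.
Discriminant: (-1)^2 - 4(-2) = 9, so r = (1 ± 3)/2.
Solving: r_1 = 2, r_2 = -1.

indicial: r^2 - 1 r - 2 = 0; roots r_1 = 2, r_2 = -1


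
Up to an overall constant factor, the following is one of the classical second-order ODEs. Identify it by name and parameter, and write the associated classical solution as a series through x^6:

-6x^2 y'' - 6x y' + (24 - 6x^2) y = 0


All three coefficients share the factor -6; dividing through by -6 gives  x^2 y'' + x y' + (x^2 - 4) y = 0.
This matches the Bessel equation x^2 y'' + x y' + (x^2 - nu^2) y = 0 with nu^2 = 4, so nu = 2; the solution bounded at x = 0 is J_2(x).
Frobenius at x = 0: indicial roots ±nu; for r = nu the recurrence k(k + 2nu) c_k = -c_{k-2} gives the standard series J_nu(x) = sum_{k>=0} (-1)^k / (k! (k+nu)!) (x/2)^(2k+nu). Evaluate the first 3 terms:
  k = 0: (-1)^0 / (0! * 2! * 2^2) x^2 = 1/(1*2*4) x^2 = (1/8) x^2
  k = 1: (-1)^1 / (1! * 3! * 2^4) x^4 = -1/(1*6*16) x^4 = (-1/96) x^4
  k = 2: (-1)^2 / (2! * 4! * 2^6) x^6 = 1/(2*24*64) x^6 = (1/3072) x^6
Hence J_2(x) = x^6/3072 - x^4/96 + x^2/8 + ....

J_2(x); series = x^6/3072 - x^4/96 + x^2/8


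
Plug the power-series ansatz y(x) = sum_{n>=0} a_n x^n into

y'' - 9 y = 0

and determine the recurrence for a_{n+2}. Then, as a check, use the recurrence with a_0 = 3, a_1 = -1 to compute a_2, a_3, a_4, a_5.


Substitute y = sum_n a_n x^n into y'' + (const) y = 0.
y''(x) = sum_{n>=0} (n+2)(n+1) a_{n+2} x^n.
The ODE becomes sum_n [(n+2)(n+1) a_{n+2} - 9 a_n] x^n = 0.
Setting each coefficient to zero gives the recurrence:
  (n+2)(n+1) a_{n+2} - 9 a_n = 0,
  a_{n+2} = 9 / ((n+1)(n+2)) a_n.

Check with a_0 = 3, a_1 = -1 (apply the recurrence for n = 0, 1, 2, 3): a_0 = 3, a_1 = -1, a_2 = 27/2, a_3 = -3/2, a_4 = 81/8, a_5 = -27/40.

a_{n+2} = 9/((n+1)(n+2)) * a_n; check: a_0 = 3, a_1 = -1, a_2 = 27/2, a_3 = -3/2, a_4 = 81/8, a_5 = -27/40


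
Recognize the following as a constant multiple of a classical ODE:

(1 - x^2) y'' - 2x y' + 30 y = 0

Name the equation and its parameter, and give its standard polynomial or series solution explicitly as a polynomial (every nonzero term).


The equation is already in a standard form:  (1 - x^2) y'' - 2x y' + 30 y = 0.
This matches the Legendre equation (1 - x^2) y'' - 2x y' + n(n+1) y = 0 (note the -2x y' term) with n(n+1) = 30, so n = 5; the polynomial solution is P_5(x).
With y = sum_k a_k x^k, matching x^k gives (k+2)(k+1) a_{k+2} = [k(k+1) - n(n+1)] a_k = (k - 5)(k + 6) a_k. The right side vanishes at k = 5, so the series with the parity of 5 terminates at degree 5.
Standard normalization (P_n(1) = 1): leading coefficient (2n)!/(2^n (n!)^2) = 3628800/(32*14400) = 63/8, so a_5 = 63/8. Work downward with a_k = (k+1)(k+2) a_{k+2} / ((k - 5)(k + 6)):
  a_3 = (4)(5)(63/8) / ((3 - 5)(3 + 6)) = (315/2)/(-18) = -35/4
  a_1 = (2)(3)(-35/4) / ((1 - 5)(1 + 6)) = (-105/2)/(-28) = 15/8
Hence P_5(x) = 63 x^5/8 - 35 x^3/4 + 15 x/8.

P_5(x); series = 63 x^5/8 - 35 x^3/4 + 15 x/8


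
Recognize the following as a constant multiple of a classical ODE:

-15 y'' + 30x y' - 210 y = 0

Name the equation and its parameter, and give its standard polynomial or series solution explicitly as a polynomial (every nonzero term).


All three coefficients share the factor -15; dividing through by -15 gives  y'' - 2x y' + 14 y = 0.
This matches the Hermite equation y'' - 2x y' + 2n y = 0 with 2n = 14, so n = 7; the polynomial solution is H_7(x).
With y = sum_k a_k x^k, matching x^k gives (k+2)(k+1) a_{k+2} = 2(k - n) a_k = 2(k - 7) a_k. The right side vanishes at k = 7, so the series with the parity of 7 terminates at degree 7.
Standard normalization: leading coefficient of H_n is 2^n, so a_7 = 2^7 = 128. Work downward with a_k = (k+1)(k+2) a_{k+2} / (2(k - n)):
  a_5 = (6)(7)(128) / (2(5 - 7)) = 5376/(-4) = -1344
  a_3 = (4)(5)(-1344) / (2(3 - 7)) = -26880/(-8) = 3360
  a_1 = (2)(3)(3360) / (2(1 - 7)) = 20160/(-12) = -1680
Hence H_7(x) = 128 x^7 - 1344 x^5 + 3360 x^3 - 1680 x.

H_7(x); series = 128 x^7 - 1344 x^5 + 3360 x^3 - 1680 x


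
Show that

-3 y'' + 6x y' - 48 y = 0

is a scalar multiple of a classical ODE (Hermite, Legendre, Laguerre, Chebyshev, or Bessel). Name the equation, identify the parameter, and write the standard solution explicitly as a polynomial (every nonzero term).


All three coefficients share the factor -3; dividing through by -3 gives  y'' - 2x y' + 16 y = 0.
This matches the Hermite equation y'' - 2x y' + 2n y = 0 with 2n = 16, so n = 8; the polynomial solution is H_8(x).
With y = sum_k a_k x^k, matching x^k gives (k+2)(k+1) a_{k+2} = 2(k - n) a_k = 2(k - 8) a_k. The right side vanishes at k = 8, so the series with the parity of 8 terminates at degree 8.
Standard normalization: leading coefficient of H_n is 2^n, so a_8 = 2^8 = 256. Work downward with a_k = (k+1)(k+2) a_{k+2} / (2(k - n)):
  a_6 = (7)(8)(256) / (2(6 - 8)) = 14336/(-4) = -3584
  a_4 = (5)(6)(-3584) / (2(4 - 8)) = -107520/(-8) = 13440
  a_2 = (3)(4)(13440) / (2(2 - 8)) = 161280/(-12) = -13440
  a_0 = (1)(2)(-13440) / (2(0 - 8)) = -26880/(-16) = 1680
Hence H_8(x) = 256 x^8 - 3584 x^6 + 13440 x^4 - 13440 x^2 + 1680.

H_8(x); series = 256 x^8 - 3584 x^6 + 13440 x^4 - 13440 x^2 + 1680


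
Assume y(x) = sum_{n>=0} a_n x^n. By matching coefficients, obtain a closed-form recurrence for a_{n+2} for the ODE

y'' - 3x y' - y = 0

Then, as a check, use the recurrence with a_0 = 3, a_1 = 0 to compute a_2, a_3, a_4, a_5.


Substitute y = sum_n a_n x^n.
y''(x) has coefficient (n+2)(n+1) a_{n+2} at x^n;
-3 x y'(x) has coefficient -3 n a_n at x^n (shift);
-y(x) has coefficient -1 a_n at x^n.
Matching x^n: (n+2)(n+1) a_{n+2} + (-3n - 1) a_n = 0.
Thus a_{n+2} = (3n + 1) / ((n+1)(n+2)) * a_n.

Check with a_0 = 3, a_1 = 0 (apply the recurrence for n = 0, 1, 2, 3): a_0 = 3, a_1 = 0, a_2 = 3/2, a_3 = 0, a_4 = 7/8, a_5 = 0.

a_(n+2) = (3n + 1) / ((n+1)(n+2)) * a_n; check: a_0 = 3, a_1 = 0, a_2 = 3/2, a_3 = 0, a_4 = 7/8, a_5 = 0


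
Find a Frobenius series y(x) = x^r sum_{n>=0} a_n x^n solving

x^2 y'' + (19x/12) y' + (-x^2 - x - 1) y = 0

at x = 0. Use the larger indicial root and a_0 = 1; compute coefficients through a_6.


Write in Frobenius form y'' + (p(x)/x) y' + (q(x)/x^2) y = 0:
  p(x) = 19/12,  q(x) = -x^2 - x - 1.
Indicial equation: r(r-1) + (19/12) r + (-1) = 0 -> roots r_1 = 3/4, r_2 = -4/3.
Take r = r_1 = 3/4. Let y(x) = x^r sum_{n>=0} a_n x^n with a_0 = 1.
Substitute y = x^r sum a_n x^n and match x^{r+n}. The recurrence is
  D(n) a_n - 1 a_{n-1} - 1 a_{n-2} = 0,  where D(n) = (r+n)(r+n-1) + (19/12)(r+n) + (-1).
  a_n = [1 a_{n-1} + 1 a_{n-2}] / D(n).
Since the indicial polynomial factors as (r - r_1)(r - r_2), D(n) = (r_1 + n - r_1)(r_1 + n - r_2) = n(n + 25/12).
Evaluating step by step (a_0 = 1):
  n = 1: D(1) = 1(1 + 25/12) = 37/12; numerator = 1(1) = 1; a_1 = (1)/(37/12) = 12/37
  n = 2: D(2) = 2(2 + 25/12) = 49/6; numerator = 1(12/37) + 1(1) = 49/37; a_2 = (49/37)/(49/6) = 6/37
  n = 3: D(3) = 3(3 + 25/12) = 61/4; numerator = 1(6/37) + 1(12/37) = 18/37; a_3 = (18/37)/(61/4) = 72/2257
  n = 4: D(4) = 4(4 + 25/12) = 73/3; numerator = 1(72/2257) + 1(6/37) = 438/2257; a_4 = (438/2257)/(73/3) = 18/2257
  n = 5: D(5) = 5(5 + 25/12) = 425/12; numerator = 1(18/2257) + 1(72/2257) = 90/2257; a_5 = (90/2257)/(425/12) = 216/191845
  n = 6: D(6) = 6(6 + 25/12) = 97/2; numerator = 1(216/191845) + 1(18/2257) = 1746/191845; a_6 = (1746/191845)/(97/2) = 36/191845

r = 3/4; a_0 = 1; a_1 = 12/37; a_2 = 6/37; a_3 = 72/2257; a_4 = 18/2257; a_5 = 216/191845; a_6 = 36/191845


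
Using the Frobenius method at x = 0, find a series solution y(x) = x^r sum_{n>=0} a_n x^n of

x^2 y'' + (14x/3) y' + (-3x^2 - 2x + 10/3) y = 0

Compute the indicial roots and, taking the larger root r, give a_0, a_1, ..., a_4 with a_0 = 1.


Write in Frobenius form y'' + (p(x)/x) y' + (q(x)/x^2) y = 0:
  p(x) = 14/3,  q(x) = -3x^2 - 2x + 10/3.
Indicial equation: r(r-1) + (14/3) r + (10/3) = 0 -> roots r_1 = -5/3, r_2 = -2.
Take r = r_1 = -5/3. Let y(x) = x^r sum_{n>=0} a_n x^n with a_0 = 1.
Substitute y = x^r sum a_n x^n and match x^{r+n}. The recurrence is
  D(n) a_n - 2 a_{n-1} - 3 a_{n-2} = 0,  where D(n) = (r+n)(r+n-1) + (14/3)(r+n) + (10/3).
  a_n = [2 a_{n-1} + 3 a_{n-2}] / D(n).
Since the indicial polynomial factors as (r - r_1)(r - r_2), D(n) = (r_1 + n - r_1)(r_1 + n - r_2) = n(n + 1/3).
Evaluating step by step (a_0 = 1):
  n = 1: D(1) = 1(1 + 1/3) = 4/3; numerator = 2(1) = 2; a_1 = (2)/(4/3) = 3/2
  n = 2: D(2) = 2(2 + 1/3) = 14/3; numerator = 2(3/2) + 3(1) = 6; a_2 = (6)/(14/3) = 9/7
  n = 3: D(3) = 3(3 + 1/3) = 10; numerator = 2(9/7) + 3(3/2) = 99/14; a_3 = (99/14)/(10) = 99/140
  n = 4: D(4) = 4(4 + 1/3) = 52/3; numerator = 2(99/140) + 3(9/7) = 369/70; a_4 = (369/70)/(52/3) = 1107/3640

r = -5/3; a_0 = 1; a_1 = 3/2; a_2 = 9/7; a_3 = 99/140; a_4 = 1107/3640


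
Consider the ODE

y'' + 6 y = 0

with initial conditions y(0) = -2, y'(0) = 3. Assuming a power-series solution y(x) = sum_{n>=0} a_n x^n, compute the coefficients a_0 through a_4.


Ansatz: y(x) = sum_{n>=0} a_n x^n, so y'(x) = sum_{n>=1} n a_n x^(n-1) and y''(x) = sum_{n>=2} n(n-1) a_n x^(n-2).
Substitute into P(x) y'' + Q(x) y' + R(x) y = 0 with P(x) = 1, Q(x) = 0, R(x) = 6, and match powers of x.
Initial conditions: a_0 = -2, a_1 = 3.
Setting the coefficient of each power of x to zero and solving order by order (substituting the coefficients already found):
  x^0: 2 a_2 + 6 a_0 = 0  ->  2 a_2 = -6 a_0 = 12  ->  a_2 = 6
  x^1: 6 a_3 + 6 a_1 = 0  ->  6 a_3 = -6 a_1 = -18  ->  a_3 = -3
  x^2: 12 a_4 + 6 a_2 = 0  ->  12 a_4 = -6 a_2 = -36  ->  a_4 = -3
Truncated series: y(x) = -2 + 3 x + 6 x^2 - 3 x^3 - 3 x^4 + O(x^5).

a_0 = -2; a_1 = 3; a_2 = 6; a_3 = -3; a_4 = -3


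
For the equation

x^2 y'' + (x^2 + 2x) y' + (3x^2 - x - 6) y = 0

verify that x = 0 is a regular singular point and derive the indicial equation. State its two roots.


Divide by x^2 to reach normal form y'' + P_1(x) y' + P_2(x) y = 0 with P_1(x) = 1 + 2/x and P_2(x) = 3 - 1/x - 6/x^2.
x = 0 is a singular point because the y'-coefficient 1 + 2/x has a pole at x = 0 and the y-coefficient 3 - 1/x - 6/x^2 has a pole at x = 0.
It is a regular singular point because x P_1(x) = p(x) = x + 2 and x^2 P_2(x) = q(x) = 3x^2 - x - 6 are polynomials, hence analytic at x = 0.
p(0) = 2,  q(0) = -6.
Indicial equation: r(r-1) + p(0) r + q(0) = 0, i.e. r^2 + (p(0) - 1) r + q(0) = 0, i.e. r^2 + 1 r - 6 = 0.
Discriminant: (1)^2 - 4(-6) = 25, so r = (-1 ± 5)/2.
Solving: r_1 = 2, r_2 = -3.

indicial: r^2 + 1 r - 6 = 0; roots r_1 = 2, r_2 = -3


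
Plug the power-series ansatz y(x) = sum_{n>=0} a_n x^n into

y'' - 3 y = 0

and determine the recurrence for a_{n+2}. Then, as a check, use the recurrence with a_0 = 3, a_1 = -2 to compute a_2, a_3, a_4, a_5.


Substitute y = sum_n a_n x^n into y'' + (const) y = 0.
y''(x) = sum_{n>=0} (n+2)(n+1) a_{n+2} x^n.
The ODE becomes sum_n [(n+2)(n+1) a_{n+2} - 3 a_n] x^n = 0.
Setting each coefficient to zero gives the recurrence:
  (n+2)(n+1) a_{n+2} - 3 a_n = 0,
  a_{n+2} = 3 / ((n+1)(n+2)) a_n.

Check with a_0 = 3, a_1 = -2 (apply the recurrence for n = 0, 1, 2, 3): a_0 = 3, a_1 = -2, a_2 = 9/2, a_3 = -1, a_4 = 9/8, a_5 = -3/20.

a_{n+2} = 3/((n+1)(n+2)) * a_n; check: a_0 = 3, a_1 = -2, a_2 = 9/2, a_3 = -1, a_4 = 9/8, a_5 = -3/20


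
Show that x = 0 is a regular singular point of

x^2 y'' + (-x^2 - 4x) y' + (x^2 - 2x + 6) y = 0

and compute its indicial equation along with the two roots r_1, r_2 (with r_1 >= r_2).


Divide by x^2 to reach normal form y'' + P_1(x) y' + P_2(x) y = 0 with P_1(x) = -1 - 4/x and P_2(x) = 1 - 2/x + 6/x^2.
x = 0 is a singular point because the y'-coefficient -1 - 4/x has a pole at x = 0 and the y-coefficient 1 - 2/x + 6/x^2 has a pole at x = 0.
It is a regular singular point because x P_1(x) = p(x) = -x - 4 and x^2 P_2(x) = q(x) = x^2 - 2x + 6 are polynomials, hence analytic at x = 0.
p(0) = -4,  q(0) = 6.
Indicial equation: r(r-1) + p(0) r + q(0) = 0, i.e. r^2 + (p(0) - 1) r + q(0) = 0, i.e. r^2 - 5 r + 6 = 0.
Discriminant: (-5)^2 - 4(6) = 1, so r = (5 ± 1)/2.
Solving: r_1 = 3, r_2 = 2.

indicial: r^2 - 5 r + 6 = 0; roots r_1 = 3, r_2 = 2


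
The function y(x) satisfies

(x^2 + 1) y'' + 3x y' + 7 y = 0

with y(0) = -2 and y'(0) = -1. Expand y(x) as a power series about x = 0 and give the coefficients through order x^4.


Ansatz: y(x) = sum_{n>=0} a_n x^n, so y'(x) = sum_{n>=1} n a_n x^(n-1) and y''(x) = sum_{n>=2} n(n-1) a_n x^(n-2).
Substitute into P(x) y'' + Q(x) y' + R(x) y = 0 with P(x) = x^2 + 1, Q(x) = 3x, R(x) = 7, and match powers of x.
Initial conditions: a_0 = -2, a_1 = -1.
Setting the coefficient of each power of x to zero and solving order by order (substituting the coefficients already found):
  x^0: 2 a_2 + 7 a_0 = 0  ->  2 a_2 = -7 a_0 = 14  ->  a_2 = 7
  x^1: 6 a_3 + 10 a_1 = 0  ->  6 a_3 = -10 a_1 = 10  ->  a_3 = 5/3
  x^2: 12 a_4 + 15 a_2 = 0  ->  12 a_4 = -15 a_2 = -105  ->  a_4 = -35/4
Truncated series: y(x) = -2 - x + 7 x^2 + (5/3) x^3 - (35/4) x^4 + O(x^5).

a_0 = -2; a_1 = -1; a_2 = 7; a_3 = 5/3; a_4 = -35/4


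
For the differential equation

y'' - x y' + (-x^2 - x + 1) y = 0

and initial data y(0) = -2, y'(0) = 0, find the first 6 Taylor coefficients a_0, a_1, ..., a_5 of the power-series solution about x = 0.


Ansatz: y(x) = sum_{n>=0} a_n x^n, so y'(x) = sum_{n>=1} n a_n x^(n-1) and y''(x) = sum_{n>=2} n(n-1) a_n x^(n-2).
Substitute into P(x) y'' + Q(x) y' + R(x) y = 0 with P(x) = 1, Q(x) = -x, R(x) = -x^2 - x + 1, and match powers of x.
Initial conditions: a_0 = -2, a_1 = 0.
Setting the coefficient of each power of x to zero and solving order by order (substituting the coefficients already found):
  x^0: 2 a_2 + a_0 = 0  ->  2 a_2 = -a_0 = 2  ->  a_2 = 1
  x^1: 6 a_3 - a_0 = 0  ->  6 a_3 = a_0 = -2  ->  a_3 = -1/3
  x^2: 12 a_4 - a_2 - a_1 - a_0 = 0  ->  12 a_4 = a_2 + a_1 + a_0 = -1  ->  a_4 = -1/12
  x^3: 20 a_5 - 2 a_3 - a_2 - a_1 = 0  ->  20 a_5 = 2 a_3 + a_2 + a_1 = 1/3  ->  a_5 = 1/60
Truncated series: y(x) = -2 + x^2 - (1/3) x^3 - (1/12) x^4 + (1/60) x^5 + O(x^6).

a_0 = -2; a_1 = 0; a_2 = 1; a_3 = -1/3; a_4 = -1/12; a_5 = 1/60


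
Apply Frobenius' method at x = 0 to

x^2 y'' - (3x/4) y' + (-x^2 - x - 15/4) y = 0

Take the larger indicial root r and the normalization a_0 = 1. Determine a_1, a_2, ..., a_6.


Write in Frobenius form y'' + (p(x)/x) y' + (q(x)/x^2) y = 0:
  p(x) = -3/4,  q(x) = -x^2 - x - 15/4.
Indicial equation: r(r-1) + (-3/4) r + (-15/4) = 0 -> roots r_1 = 3, r_2 = -5/4.
Take r = r_1 = 3. Let y(x) = x^r sum_{n>=0} a_n x^n with a_0 = 1.
Substitute y = x^r sum a_n x^n and match x^{r+n}. The recurrence is
  D(n) a_n - 1 a_{n-1} - 1 a_{n-2} = 0,  where D(n) = (r+n)(r+n-1) + (-3/4)(r+n) + (-15/4).
  a_n = [1 a_{n-1} + 1 a_{n-2}] / D(n).
Since the indicial polynomial factors as (r - r_1)(r - r_2), D(n) = (r_1 + n - r_1)(r_1 + n - r_2) = n(n + 17/4).
Evaluating step by step (a_0 = 1):
  n = 1: D(1) = 1(1 + 17/4) = 21/4; numerator = 1(1) = 1; a_1 = (1)/(21/4) = 4/21
  n = 2: D(2) = 2(2 + 17/4) = 25/2; numerator = 1(4/21) + 1(1) = 25/21; a_2 = (25/21)/(25/2) = 2/21
  n = 3: D(3) = 3(3 + 17/4) = 87/4; numerator = 1(2/21) + 1(4/21) = 2/7; a_3 = (2/7)/(87/4) = 8/609
  n = 4: D(4) = 4(4 + 17/4) = 33; numerator = 1(8/609) + 1(2/21) = 22/203; a_4 = (22/203)/(33) = 2/609
  n = 5: D(5) = 5(5 + 17/4) = 185/4; numerator = 1(2/609) + 1(8/609) = 10/609; a_5 = (10/609)/(185/4) = 8/22533
  n = 6: D(6) = 6(6 + 17/4) = 123/2; numerator = 1(8/22533) + 1(2/609) = 82/22533; a_6 = (82/22533)/(123/2) = 4/67599

r = 3; a_0 = 1; a_1 = 4/21; a_2 = 2/21; a_3 = 8/609; a_4 = 2/609; a_5 = 8/22533; a_6 = 4/67599


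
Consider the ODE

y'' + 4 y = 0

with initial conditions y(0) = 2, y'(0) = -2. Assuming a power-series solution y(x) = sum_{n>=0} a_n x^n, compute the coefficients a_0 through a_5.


Ansatz: y(x) = sum_{n>=0} a_n x^n, so y'(x) = sum_{n>=1} n a_n x^(n-1) and y''(x) = sum_{n>=2} n(n-1) a_n x^(n-2).
Substitute into P(x) y'' + Q(x) y' + R(x) y = 0 with P(x) = 1, Q(x) = 0, R(x) = 4, and match powers of x.
Initial conditions: a_0 = 2, a_1 = -2.
Setting the coefficient of each power of x to zero and solving order by order (substituting the coefficients already found):
  x^0: 2 a_2 + 4 a_0 = 0  ->  2 a_2 = -4 a_0 = -8  ->  a_2 = -4
  x^1: 6 a_3 + 4 a_1 = 0  ->  6 a_3 = -4 a_1 = 8  ->  a_3 = 4/3
  x^2: 12 a_4 + 4 a_2 = 0  ->  12 a_4 = -4 a_2 = 16  ->  a_4 = 4/3
  x^3: 20 a_5 + 4 a_3 = 0  ->  20 a_5 = -4 a_3 = -16/3  ->  a_5 = -4/15
Truncated series: y(x) = 2 - 2 x - 4 x^2 + (4/3) x^3 + (4/3) x^4 - (4/15) x^5 + O(x^6).

a_0 = 2; a_1 = -2; a_2 = -4; a_3 = 4/3; a_4 = 4/3; a_5 = -4/15
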